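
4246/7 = 4246/7=606.57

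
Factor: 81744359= 29^2*37^2*71^1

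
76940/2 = 38470 = 38470.00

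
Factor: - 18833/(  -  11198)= 37/22  =  2^( - 1 )*11^( - 1 ) * 37^1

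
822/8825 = 822/8825  =  0.09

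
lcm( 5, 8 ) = 40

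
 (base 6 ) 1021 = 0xe5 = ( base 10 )229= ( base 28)85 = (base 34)6p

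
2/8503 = 2/8503 = 0.00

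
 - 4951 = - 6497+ 1546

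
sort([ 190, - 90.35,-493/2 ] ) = [ - 493/2, - 90.35, 190] 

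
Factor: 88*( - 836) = -2^5*11^2*19^1 = - 73568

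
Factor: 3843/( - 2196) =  - 7/4=- 2^(  -  2)*7^1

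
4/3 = 4/3  =  1.33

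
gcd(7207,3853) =1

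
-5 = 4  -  9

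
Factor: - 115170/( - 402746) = 165/577 = 3^1 * 5^1 * 11^1* 577^(  -  1 )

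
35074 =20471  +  14603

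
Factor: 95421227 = 11^1*23^1*41^1*9199^1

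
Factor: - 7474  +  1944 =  - 5530 = - 2^1*5^1*7^1 *79^1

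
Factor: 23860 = 2^2*5^1*1193^1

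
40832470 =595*68626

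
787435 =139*5665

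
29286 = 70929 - 41643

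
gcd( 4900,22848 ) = 28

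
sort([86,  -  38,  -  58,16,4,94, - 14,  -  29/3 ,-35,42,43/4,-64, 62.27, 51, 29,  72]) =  [ - 64,- 58, - 38,  -  35, - 14, - 29/3, 4, 43/4,16,29,42, 51, 62.27 , 72,86 , 94 ]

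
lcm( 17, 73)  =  1241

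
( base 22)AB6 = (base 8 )11740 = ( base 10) 5088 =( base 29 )61D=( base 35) 45d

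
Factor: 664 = 2^3*83^1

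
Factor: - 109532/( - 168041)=556/853 = 2^2*139^1*853^( - 1)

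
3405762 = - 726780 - -4132542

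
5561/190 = 5561/190 = 29.27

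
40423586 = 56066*721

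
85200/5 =17040  =  17040.00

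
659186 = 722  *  913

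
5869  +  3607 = 9476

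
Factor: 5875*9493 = 55771375 = 5^3 * 11^1*47^1*863^1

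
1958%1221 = 737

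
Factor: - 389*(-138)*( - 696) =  - 2^4*3^2*23^1 * 29^1 * 389^1 =- 37362672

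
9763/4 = 2440+3/4 = 2440.75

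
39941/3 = 39941/3 = 13313.67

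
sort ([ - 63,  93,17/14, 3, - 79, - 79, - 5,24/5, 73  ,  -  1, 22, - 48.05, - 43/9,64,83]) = [ - 79, - 79, - 63, - 48.05, - 5, - 43/9, - 1,17/14,3,24/5,22,64 , 73, 83,  93 ] 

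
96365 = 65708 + 30657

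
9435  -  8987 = 448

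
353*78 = 27534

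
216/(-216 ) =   -  1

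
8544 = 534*16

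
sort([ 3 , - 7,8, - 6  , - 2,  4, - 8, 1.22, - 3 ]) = [-8, - 7 , - 6 , - 3,-2 , 1.22,  3, 4, 8]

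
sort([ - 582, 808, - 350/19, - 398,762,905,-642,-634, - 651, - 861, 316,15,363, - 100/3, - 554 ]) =[ - 861,  -  651, - 642, - 634, - 582, - 554, - 398, - 100/3, - 350/19,15,316,363,762 , 808,905] 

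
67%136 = 67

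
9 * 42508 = 382572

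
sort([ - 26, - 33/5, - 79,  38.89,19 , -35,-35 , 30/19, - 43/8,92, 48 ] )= [ - 79, - 35, - 35,-26,-33/5, - 43/8,  30/19 , 19, 38.89, 48 , 92]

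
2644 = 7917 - 5273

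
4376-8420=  - 4044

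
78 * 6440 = 502320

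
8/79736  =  1/9967 =0.00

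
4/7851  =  4/7851= 0.00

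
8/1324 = 2/331 = 0.01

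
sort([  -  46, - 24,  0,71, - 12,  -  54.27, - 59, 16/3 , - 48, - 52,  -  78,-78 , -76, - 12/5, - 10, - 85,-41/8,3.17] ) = [ - 85, - 78,-78,- 76,  -  59, - 54.27,-52, - 48, - 46, - 24, - 12, - 10,-41/8,  -  12/5,0,3.17,16/3, 71]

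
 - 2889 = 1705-4594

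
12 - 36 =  - 24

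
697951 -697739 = 212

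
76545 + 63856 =140401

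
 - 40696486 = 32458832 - 73155318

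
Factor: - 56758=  - 2^1*13^1*37^1*59^1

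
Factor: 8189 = 19^1*431^1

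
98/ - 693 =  - 1+85/99=- 0.14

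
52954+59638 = 112592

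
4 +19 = 23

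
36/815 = 36/815 =0.04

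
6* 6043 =36258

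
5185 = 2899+2286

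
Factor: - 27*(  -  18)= 486 = 2^1 * 3^5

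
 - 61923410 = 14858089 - 76781499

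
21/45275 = 21/45275=0.00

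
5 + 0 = 5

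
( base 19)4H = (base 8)135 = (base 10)93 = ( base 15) 63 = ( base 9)113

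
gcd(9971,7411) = 1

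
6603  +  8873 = 15476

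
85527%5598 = 1557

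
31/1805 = 31/1805 = 0.02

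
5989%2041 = 1907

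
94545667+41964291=136509958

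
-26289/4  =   - 6573 + 3/4  =  - 6572.25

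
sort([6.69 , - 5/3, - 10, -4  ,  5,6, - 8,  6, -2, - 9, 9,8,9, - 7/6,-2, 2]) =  [ - 10,-9 ,-8 , - 4, - 2,-2 , - 5/3, - 7/6, 2, 5, 6,6,  6.69,8,9,9 ] 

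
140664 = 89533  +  51131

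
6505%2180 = 2145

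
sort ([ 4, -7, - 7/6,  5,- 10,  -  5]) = [ - 10,  -  7  ,  -  5, - 7/6, 4,5 ]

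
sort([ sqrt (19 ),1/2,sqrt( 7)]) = [ 1/2,sqrt( 7), sqrt(19)]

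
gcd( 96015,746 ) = 1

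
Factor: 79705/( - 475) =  - 839/5=- 5^( - 1 )*839^1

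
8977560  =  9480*947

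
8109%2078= 1875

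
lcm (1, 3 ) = 3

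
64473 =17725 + 46748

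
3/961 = 3/961 = 0.00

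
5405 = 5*1081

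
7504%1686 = 760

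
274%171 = 103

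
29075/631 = 46+49/631 = 46.08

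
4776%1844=1088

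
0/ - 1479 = 0/1=- 0.00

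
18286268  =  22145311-3859043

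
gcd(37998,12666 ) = 12666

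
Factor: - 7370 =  - 2^1 *5^1 * 11^1*67^1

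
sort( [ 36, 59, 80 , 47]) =[ 36, 47 , 59, 80]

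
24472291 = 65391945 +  -40919654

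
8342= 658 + 7684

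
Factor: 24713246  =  2^1*1789^1 * 6907^1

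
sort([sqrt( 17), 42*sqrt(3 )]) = [sqrt( 17), 42* sqrt( 3) ] 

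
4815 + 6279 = 11094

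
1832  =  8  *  229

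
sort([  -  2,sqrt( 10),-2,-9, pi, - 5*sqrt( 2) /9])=[-9,-2, - 2, -5*sqrt(2) /9,pi, sqrt ( 10)]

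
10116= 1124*9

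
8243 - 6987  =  1256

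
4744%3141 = 1603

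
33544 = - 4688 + 38232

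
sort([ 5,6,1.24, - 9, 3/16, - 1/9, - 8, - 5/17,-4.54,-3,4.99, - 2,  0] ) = [ - 9, - 8, -4.54,  -  3, - 2 , - 5/17, - 1/9, 0 , 3/16, 1.24, 4.99,5,6] 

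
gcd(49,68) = 1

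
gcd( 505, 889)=1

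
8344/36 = 231 + 7/9 =231.78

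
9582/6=1597 = 1597.00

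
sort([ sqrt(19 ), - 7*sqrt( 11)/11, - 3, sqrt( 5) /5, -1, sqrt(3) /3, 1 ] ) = [ - 3,- 7*sqrt(11) /11, - 1, sqrt ( 5 ) /5, sqrt( 3 )/3,1, sqrt( 19)]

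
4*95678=382712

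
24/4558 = 12/2279 = 0.01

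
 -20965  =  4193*(-5 ) 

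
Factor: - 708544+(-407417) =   -  3^1*7^1*11^1*4831^1 = -1115961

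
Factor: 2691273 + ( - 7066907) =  - 4375634 = - 2^1*2187817^1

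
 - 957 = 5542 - 6499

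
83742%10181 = 2294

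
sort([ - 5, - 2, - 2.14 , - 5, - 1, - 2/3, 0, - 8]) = [ - 8, - 5, - 5, - 2.14, - 2, - 1, - 2/3, 0 ]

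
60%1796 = 60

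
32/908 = 8/227 = 0.04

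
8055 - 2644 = 5411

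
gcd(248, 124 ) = 124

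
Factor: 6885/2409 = 3^3*5^1*11^( - 1)*17^1*73^( - 1) = 2295/803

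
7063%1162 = 91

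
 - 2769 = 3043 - 5812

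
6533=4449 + 2084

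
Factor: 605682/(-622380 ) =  - 399/410 = -2^( - 1)  *  3^1 * 5^ ( - 1 ) * 7^1*19^1 * 41^( - 1)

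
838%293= 252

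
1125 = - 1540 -  -  2665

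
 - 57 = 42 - 99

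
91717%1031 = 989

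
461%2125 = 461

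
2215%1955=260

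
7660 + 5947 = 13607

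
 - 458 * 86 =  - 39388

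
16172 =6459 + 9713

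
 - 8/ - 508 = 2/127 = 0.02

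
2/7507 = 2/7507 = 0.00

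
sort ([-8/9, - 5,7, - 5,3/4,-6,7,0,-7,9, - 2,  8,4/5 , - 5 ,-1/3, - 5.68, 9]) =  [-7,-6,-5.68,-5,-5,  -  5, - 2 ,  -  8/9,-1/3,0,3/4, 4/5,7, 7,8,9,9] 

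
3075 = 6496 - 3421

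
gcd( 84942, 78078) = 858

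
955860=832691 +123169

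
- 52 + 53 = 1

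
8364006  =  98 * 85347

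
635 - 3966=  - 3331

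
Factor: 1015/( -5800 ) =  -  7/40= - 2^( - 3)*5^( - 1 )* 7^1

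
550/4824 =275/2412 = 0.11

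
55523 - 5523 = 50000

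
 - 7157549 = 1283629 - 8441178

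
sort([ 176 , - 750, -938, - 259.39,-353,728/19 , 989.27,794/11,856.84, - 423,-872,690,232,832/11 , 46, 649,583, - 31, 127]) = [-938, - 872, - 750, - 423, - 353, - 259.39,-31,  728/19 , 46 , 794/11  ,  832/11,127,176,232 , 583, 649 , 690, 856.84, 989.27]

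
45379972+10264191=55644163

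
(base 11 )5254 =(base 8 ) 15454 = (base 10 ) 6956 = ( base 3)100112122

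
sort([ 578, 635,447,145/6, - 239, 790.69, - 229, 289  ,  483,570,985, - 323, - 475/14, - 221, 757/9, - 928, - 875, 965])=[ -928, - 875,  -  323, - 239, - 229, -221, - 475/14, 145/6,757/9,289, 447 , 483, 570  ,  578, 635, 790.69, 965,985 ]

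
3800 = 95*40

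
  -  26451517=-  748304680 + 721853163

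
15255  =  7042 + 8213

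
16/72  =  2/9=0.22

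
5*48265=241325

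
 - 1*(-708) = 708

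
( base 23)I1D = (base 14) 36aa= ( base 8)22526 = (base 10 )9558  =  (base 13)4473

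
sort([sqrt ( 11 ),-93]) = [ - 93, sqrt( 11)]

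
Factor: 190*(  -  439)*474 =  - 2^2*3^1*5^1*19^1 *79^1 * 439^1 = - 39536340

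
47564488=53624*887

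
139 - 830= - 691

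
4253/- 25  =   - 4253/25 = -170.12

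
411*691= 284001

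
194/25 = 7 + 19/25  =  7.76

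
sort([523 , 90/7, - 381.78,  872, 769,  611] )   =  [ - 381.78, 90/7,523, 611 , 769,872]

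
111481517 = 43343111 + 68138406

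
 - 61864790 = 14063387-75928177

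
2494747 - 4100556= - 1605809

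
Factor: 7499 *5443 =40817057  =  5443^1*7499^1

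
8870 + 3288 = 12158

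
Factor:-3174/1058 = -3^1= -3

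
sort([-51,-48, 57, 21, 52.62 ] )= [-51,-48,21,  52.62, 57]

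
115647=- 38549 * ( - 3)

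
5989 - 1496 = 4493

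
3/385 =3/385= 0.01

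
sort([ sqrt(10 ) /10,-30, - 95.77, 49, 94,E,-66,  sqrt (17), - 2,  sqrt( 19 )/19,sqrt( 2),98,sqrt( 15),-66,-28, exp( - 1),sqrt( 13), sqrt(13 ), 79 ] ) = [-95.77,-66, -66,-30, - 28,  -  2, sqrt( 19 )/19, sqrt(10 )/10,exp( - 1), sqrt( 2), E, sqrt( 13 ), sqrt(13), sqrt( 15) , sqrt(17 ), 49 , 79 , 94, 98 ] 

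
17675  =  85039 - 67364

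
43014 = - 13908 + 56922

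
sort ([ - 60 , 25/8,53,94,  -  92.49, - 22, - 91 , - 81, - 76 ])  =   [ - 92.49, - 91, -81,- 76, - 60, - 22  ,  25/8,53,94 ] 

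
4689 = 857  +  3832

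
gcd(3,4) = 1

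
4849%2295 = 259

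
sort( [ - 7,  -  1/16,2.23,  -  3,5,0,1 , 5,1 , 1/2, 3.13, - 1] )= [  -  7, - 3, - 1,-1/16,0,1/2,1,1, 2.23,3.13,5, 5 ]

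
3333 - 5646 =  - 2313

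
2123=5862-3739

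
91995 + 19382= 111377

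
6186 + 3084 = 9270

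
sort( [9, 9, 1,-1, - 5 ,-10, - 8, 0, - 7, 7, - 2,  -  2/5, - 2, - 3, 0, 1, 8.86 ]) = [-10, - 8, - 7,  -  5, - 3,-2, - 2, - 1, - 2/5,0, 0, 1,1, 7, 8.86, 9, 9]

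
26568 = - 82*(-324)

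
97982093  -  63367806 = 34614287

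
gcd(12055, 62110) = 5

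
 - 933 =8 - 941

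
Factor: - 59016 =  - 2^3*3^1*2459^1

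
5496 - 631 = 4865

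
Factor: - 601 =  - 601^1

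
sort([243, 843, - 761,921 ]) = [ - 761,  243,843,  921]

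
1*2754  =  2754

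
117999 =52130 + 65869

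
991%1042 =991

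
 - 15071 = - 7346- 7725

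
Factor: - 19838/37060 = - 91/170  =  - 2^( - 1 )*5^(-1) * 7^1 * 13^1* 17^( - 1)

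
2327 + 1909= 4236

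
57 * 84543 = 4818951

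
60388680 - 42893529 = 17495151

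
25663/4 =25663/4 = 6415.75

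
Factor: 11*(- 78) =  - 2^1*3^1 * 11^1*13^1 = -  858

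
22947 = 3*7649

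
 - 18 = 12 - 30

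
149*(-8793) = - 1310157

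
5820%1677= 789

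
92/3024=23/756 = 0.03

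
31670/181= 31670/181 =174.97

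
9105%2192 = 337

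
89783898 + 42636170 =132420068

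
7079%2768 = 1543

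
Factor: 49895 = 5^1  *17^1*  587^1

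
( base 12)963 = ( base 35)146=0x55b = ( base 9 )1783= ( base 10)1371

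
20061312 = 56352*356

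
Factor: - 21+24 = 3^1 = 3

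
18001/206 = 87+79/206 = 87.38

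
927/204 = 4 +37/68 = 4.54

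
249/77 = 3+ 18/77 = 3.23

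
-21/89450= -1+89429/89450 = - 0.00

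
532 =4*133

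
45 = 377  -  332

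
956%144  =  92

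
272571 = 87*3133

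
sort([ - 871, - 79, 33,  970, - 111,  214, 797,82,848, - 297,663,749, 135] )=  [-871, - 297, - 111, - 79  ,  33, 82, 135,  214,663 , 749, 797,848,970] 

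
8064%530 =114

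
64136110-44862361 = 19273749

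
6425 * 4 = 25700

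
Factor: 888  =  2^3 * 3^1*37^1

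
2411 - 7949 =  - 5538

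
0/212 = 0 = 0.00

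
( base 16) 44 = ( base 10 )68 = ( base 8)104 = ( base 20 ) 38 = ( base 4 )1010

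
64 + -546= -482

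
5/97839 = 5/97839 = 0.00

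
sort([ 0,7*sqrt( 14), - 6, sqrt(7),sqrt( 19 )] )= [ - 6, 0, sqrt( 7), sqrt ( 19 ), 7 *sqrt(14) ] 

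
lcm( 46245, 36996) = 184980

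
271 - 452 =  - 181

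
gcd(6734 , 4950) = 2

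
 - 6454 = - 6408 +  - 46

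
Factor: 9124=2^2*2281^1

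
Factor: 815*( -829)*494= - 2^1*5^1*13^1*19^1*163^1*829^1 = - 333763690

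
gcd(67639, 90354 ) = 11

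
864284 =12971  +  851313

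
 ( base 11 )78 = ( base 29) 2R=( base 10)85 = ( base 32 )2l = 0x55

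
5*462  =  2310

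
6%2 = 0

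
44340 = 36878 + 7462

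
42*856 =35952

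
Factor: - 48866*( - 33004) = 1612773464=   2^3*37^1 * 53^1*223^1*461^1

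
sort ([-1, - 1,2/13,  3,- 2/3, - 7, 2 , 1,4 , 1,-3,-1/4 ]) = [ - 7, - 3, - 1 ,- 1 , - 2/3,-1/4 , 2/13, 1  ,  1 , 2,3,4]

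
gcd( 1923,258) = 3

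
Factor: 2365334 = 2^1*83^1*14249^1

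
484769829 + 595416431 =1080186260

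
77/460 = 77/460 =0.17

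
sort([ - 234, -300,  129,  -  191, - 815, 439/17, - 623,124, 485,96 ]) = [ - 815,- 623, - 300, - 234, - 191,439/17,96 , 124,129,485] 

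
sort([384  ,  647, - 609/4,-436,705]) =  [ - 436,- 609/4, 384, 647, 705]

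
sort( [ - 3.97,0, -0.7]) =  [ - 3.97,  -  0.7 , 0] 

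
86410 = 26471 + 59939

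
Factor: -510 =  - 2^1*3^1 * 5^1 * 17^1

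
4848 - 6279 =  - 1431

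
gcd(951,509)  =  1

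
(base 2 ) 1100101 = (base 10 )101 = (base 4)1211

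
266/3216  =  133/1608  =  0.08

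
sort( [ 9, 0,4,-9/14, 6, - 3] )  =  [  -  3, - 9/14,0,4,6, 9]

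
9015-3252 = 5763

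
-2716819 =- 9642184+6925365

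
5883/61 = 5883/61 = 96.44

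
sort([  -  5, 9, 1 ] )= [ - 5,1, 9]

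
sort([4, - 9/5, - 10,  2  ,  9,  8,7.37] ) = [ - 10, - 9/5, 2, 4, 7.37,8,9]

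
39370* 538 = 21181060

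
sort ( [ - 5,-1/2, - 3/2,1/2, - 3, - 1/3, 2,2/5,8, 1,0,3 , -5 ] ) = [-5, - 5, - 3, - 3/2, - 1/2, - 1/3,0,2/5, 1/2,1, 2,3,8 ] 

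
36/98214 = 6/16369 = 0.00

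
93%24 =21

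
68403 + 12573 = 80976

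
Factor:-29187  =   - 3^3*23^1*47^1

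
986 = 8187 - 7201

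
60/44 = 1 + 4/11 = 1.36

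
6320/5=1264=1264.00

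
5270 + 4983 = 10253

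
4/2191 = 4/2191=0.00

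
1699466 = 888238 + 811228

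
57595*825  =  47515875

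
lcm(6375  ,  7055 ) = 529125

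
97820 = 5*19564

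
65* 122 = 7930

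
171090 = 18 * 9505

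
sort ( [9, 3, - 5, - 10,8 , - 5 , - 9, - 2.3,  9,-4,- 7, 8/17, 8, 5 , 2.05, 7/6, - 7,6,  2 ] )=[ - 10,-9,-7, - 7,-5, - 5,  -  4, - 2.3,  8/17 , 7/6, 2,2.05, 3 , 5,6 , 8,  8,9,9 ] 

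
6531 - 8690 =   -  2159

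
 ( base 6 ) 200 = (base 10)72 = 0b1001000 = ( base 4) 1020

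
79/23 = 79/23=3.43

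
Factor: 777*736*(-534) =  - 305379648 = - 2^6*3^2*7^1*23^1*37^1*89^1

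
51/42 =17/14=1.21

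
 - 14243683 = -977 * 14579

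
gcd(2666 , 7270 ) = 2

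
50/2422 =25/1211=0.02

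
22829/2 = 22829/2 = 11414.50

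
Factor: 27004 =2^2*43^1*157^1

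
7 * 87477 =612339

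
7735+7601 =15336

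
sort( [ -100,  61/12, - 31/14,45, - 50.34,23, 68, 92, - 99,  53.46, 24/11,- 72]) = [-100, - 99,  -  72 , - 50.34, - 31/14 , 24/11,61/12,23,  45 , 53.46,68,92]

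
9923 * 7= 69461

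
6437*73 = 469901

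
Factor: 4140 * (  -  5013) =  - 2^2*3^4*5^1 *23^1 * 557^1 = - 20753820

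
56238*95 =5342610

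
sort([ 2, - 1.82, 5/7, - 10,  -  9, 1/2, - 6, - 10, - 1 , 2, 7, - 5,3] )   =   [ - 10, - 10, - 9, - 6, - 5,-1.82, - 1, 1/2, 5/7, 2, 2, 3,7]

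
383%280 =103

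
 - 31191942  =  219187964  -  250379906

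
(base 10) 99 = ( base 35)2T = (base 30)39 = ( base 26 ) 3l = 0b1100011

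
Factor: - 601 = - 601^1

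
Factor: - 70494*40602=  -  2862197388 = - 2^2*3^2 * 31^1*67^1*101^1*  379^1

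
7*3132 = 21924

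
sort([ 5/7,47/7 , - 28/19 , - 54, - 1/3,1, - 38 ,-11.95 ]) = [-54,- 38,  -  11.95, - 28/19, - 1/3 , 5/7, 1, 47/7 ]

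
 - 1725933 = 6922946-8648879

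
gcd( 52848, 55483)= 1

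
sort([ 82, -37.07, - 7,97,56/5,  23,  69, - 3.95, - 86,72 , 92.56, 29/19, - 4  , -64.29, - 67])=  [ - 86, - 67, - 64.29, - 37.07, -7, -4,  -  3.95, 29/19,56/5,23,69 , 72, 82, 92.56, 97 ] 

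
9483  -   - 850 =10333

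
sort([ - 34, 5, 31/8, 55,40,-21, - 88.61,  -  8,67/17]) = [ - 88.61,  -  34, - 21,  -  8,31/8, 67/17, 5, 40,55]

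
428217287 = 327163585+101053702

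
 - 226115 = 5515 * (- 41)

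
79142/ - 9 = -8794 + 4/9 = - 8793.56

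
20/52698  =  10/26349  =  0.00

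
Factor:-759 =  - 3^1*11^1*23^1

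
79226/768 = 103 + 61/384 = 103.16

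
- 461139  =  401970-863109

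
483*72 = 34776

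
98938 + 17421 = 116359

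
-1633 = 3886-5519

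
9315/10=1863/2=931.50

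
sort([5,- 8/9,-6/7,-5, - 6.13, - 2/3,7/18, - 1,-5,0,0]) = [  -  6.13, - 5, - 5, - 1, - 8/9, - 6/7 , - 2/3,0 , 0, 7/18, 5]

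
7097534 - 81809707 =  - 74712173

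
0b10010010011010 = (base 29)B43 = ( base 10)9370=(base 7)36214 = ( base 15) 2b9a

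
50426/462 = 109 + 34/231 = 109.15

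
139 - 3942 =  - 3803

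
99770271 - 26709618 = 73060653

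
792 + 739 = 1531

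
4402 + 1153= 5555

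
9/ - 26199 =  -1+2910/2911 = - 0.00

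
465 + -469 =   -  4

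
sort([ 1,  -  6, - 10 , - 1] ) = [ - 10, - 6, - 1, 1]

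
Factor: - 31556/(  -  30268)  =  7^2 * 47^( - 1 ) = 49/47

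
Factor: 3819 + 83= 3902 = 2^1*1951^1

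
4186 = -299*( - 14)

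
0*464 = 0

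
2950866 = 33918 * 87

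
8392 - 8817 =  - 425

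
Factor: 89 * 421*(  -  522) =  - 19558818  =  -2^1*3^2*29^1*89^1*421^1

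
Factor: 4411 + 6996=11407=11^1*17^1*61^1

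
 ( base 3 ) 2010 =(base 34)1N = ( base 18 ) 33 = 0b111001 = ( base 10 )57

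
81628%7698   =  4648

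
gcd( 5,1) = 1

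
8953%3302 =2349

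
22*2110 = 46420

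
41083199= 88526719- 47443520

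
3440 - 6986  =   - 3546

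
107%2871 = 107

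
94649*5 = 473245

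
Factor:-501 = -3^1 * 167^1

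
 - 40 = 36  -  76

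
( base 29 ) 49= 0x7d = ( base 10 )125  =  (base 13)98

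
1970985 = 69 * 28565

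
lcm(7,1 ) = 7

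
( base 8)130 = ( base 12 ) 74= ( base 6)224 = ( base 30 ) 2S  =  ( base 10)88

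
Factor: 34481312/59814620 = 8620328/14953655 =2^3*5^( - 1) * 433^(  -  1 )*6907^(-1)*1077541^1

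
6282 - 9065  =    -  2783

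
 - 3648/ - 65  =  3648/65 = 56.12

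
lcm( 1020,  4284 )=21420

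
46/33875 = 46/33875 = 0.00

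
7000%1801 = 1597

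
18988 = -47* (-404)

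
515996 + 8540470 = 9056466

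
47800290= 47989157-188867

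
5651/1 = 5651 = 5651.00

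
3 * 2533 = 7599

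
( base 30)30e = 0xa9a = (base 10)2714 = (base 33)2G8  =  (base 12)16A2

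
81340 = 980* 83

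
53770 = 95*566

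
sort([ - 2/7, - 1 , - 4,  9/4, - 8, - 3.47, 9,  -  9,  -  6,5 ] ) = [ - 9, - 8, - 6, -4, -3.47, - 1, - 2/7,9/4,  5, 9] 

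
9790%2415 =130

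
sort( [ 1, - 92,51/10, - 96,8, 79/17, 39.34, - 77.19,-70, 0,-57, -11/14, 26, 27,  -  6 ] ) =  [ - 96, - 92, - 77.19 ,-70,-57 ,-6, - 11/14, 0,1,  79/17,51/10,8,26,27 , 39.34] 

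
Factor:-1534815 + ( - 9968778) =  - 11503593 = - 3^3*199^1*2141^1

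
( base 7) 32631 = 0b10000000001101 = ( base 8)20015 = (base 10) 8205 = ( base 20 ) 10A5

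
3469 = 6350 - 2881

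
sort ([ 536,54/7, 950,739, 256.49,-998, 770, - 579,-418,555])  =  [ -998,-579, - 418,54/7 , 256.49,536,555,739,770, 950]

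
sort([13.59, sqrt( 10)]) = [sqrt( 10 ),13.59 ]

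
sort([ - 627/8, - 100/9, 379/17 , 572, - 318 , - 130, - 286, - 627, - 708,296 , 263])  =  [-708 , - 627,-318, - 286, - 130,-627/8,-100/9,  379/17,263, 296, 572 ] 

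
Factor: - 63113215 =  - 5^1*11^1*157^1 * 7309^1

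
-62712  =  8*( - 7839 ) 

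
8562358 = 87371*98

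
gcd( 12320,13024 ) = 352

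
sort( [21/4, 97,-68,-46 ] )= [-68,-46, 21/4 , 97]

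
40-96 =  - 56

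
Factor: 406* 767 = 311402= 2^1 * 7^1*13^1*29^1*59^1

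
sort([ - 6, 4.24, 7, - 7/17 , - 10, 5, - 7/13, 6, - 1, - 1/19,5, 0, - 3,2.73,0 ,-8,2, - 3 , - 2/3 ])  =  [ - 10, - 8,  -  6, - 3, - 3, - 1, - 2/3 ,-7/13 , - 7/17, - 1/19 , 0 , 0 , 2,2.73 , 4.24,5 , 5,6, 7 ]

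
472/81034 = 236/40517 = 0.01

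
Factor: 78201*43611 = 3^3*8689^1*14537^1 = 3410423811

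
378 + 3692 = 4070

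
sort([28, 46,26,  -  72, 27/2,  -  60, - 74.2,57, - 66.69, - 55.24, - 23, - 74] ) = [-74.2, - 74, - 72, - 66.69, - 60, - 55.24, - 23,27/2, 26,28,46,57 ] 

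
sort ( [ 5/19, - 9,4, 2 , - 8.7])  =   [  -  9,- 8.7,5/19,2, 4 ]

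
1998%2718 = 1998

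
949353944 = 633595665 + 315758279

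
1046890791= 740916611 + 305974180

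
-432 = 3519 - 3951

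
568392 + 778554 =1346946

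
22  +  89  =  111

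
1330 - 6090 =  - 4760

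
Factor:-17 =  - 17^1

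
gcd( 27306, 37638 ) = 738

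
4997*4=19988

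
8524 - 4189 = 4335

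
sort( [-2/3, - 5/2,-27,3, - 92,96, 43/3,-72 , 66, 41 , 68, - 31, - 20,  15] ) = [ - 92 , - 72,-31, - 27,-20, - 5/2, - 2/3, 3,43/3 , 15,41,  66 , 68, 96 ]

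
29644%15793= 13851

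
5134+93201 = 98335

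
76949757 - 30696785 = 46252972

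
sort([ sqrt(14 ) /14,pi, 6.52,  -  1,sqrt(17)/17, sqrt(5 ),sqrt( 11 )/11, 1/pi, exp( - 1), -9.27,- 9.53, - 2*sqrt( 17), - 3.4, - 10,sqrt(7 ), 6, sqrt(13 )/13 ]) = [ - 10, - 9.53,-9.27 ,-2* sqrt( 17), - 3.4,-1, sqrt(17) /17,sqrt( 14) /14, sqrt( 13)/13,  sqrt(11 ) /11, 1/pi,exp( -1 ),  sqrt(5), sqrt( 7),pi, 6, 6.52] 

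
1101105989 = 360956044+740149945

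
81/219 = 27/73 = 0.37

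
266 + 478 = 744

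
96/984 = 4/41 = 0.10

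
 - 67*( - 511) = 34237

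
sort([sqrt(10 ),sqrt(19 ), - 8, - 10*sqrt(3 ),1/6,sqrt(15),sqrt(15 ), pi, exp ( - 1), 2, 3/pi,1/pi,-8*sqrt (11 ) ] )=[- 8*sqrt ( 11), - 10*sqrt(3 ) , -8, 1/6,1/pi,  exp(-1),3/pi , 2,pi  ,  sqrt(10),sqrt( 15),sqrt(15),sqrt(19) ]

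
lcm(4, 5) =20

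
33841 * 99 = 3350259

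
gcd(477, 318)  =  159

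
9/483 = 3/161 = 0.02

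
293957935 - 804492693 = -510534758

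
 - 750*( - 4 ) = 3000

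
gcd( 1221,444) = 111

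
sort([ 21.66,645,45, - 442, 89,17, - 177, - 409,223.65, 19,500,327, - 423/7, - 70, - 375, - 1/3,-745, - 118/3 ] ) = [-745, - 442, - 409,-375,-177,  -  70, - 423/7, - 118/3, - 1/3,17, 19 , 21.66,45,89,  223.65,327,  500,645] 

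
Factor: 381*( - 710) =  - 2^1*3^1*5^1  *  71^1 * 127^1 =- 270510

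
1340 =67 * 20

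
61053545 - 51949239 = 9104306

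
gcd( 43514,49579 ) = 1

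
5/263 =5/263 = 0.02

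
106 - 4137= - 4031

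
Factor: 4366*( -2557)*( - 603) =2^1*3^2*37^1*59^1*67^1 * 2557^1  =  6731808786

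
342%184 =158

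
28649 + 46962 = 75611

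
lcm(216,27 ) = 216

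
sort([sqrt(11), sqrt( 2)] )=[sqrt (2 ),sqrt(11)]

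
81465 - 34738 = 46727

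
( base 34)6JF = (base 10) 7597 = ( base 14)2aa9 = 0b1110110101101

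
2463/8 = 2463/8 =307.88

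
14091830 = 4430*3181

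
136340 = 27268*5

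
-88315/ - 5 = 17663/1=17663.00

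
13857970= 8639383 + 5218587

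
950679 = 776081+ 174598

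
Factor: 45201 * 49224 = 2^3*3^2*7^1*13^1*19^1*61^1 *293^1  =  2224974024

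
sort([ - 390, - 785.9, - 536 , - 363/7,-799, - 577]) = [ - 799, - 785.9,-577, - 536, - 390, - 363/7 ]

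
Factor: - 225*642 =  - 2^1 *3^3*5^2*107^1 = - 144450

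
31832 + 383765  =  415597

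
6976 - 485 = 6491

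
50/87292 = 25/43646 =0.00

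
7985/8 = 7985/8 = 998.12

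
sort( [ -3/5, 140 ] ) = [ - 3/5,140]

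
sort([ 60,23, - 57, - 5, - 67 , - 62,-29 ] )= [ - 67, - 62,-57, - 29,-5, 23, 60]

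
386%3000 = 386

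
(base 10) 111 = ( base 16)6F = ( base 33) 3C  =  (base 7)216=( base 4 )1233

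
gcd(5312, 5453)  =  1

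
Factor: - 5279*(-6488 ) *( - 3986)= - 136521105872 = - 2^4*811^1*1993^1*5279^1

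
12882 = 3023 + 9859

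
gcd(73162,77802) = 2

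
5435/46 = 118 +7/46 = 118.15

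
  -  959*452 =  - 433468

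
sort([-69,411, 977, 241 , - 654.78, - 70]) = [ - 654.78,- 70, - 69,241,411, 977]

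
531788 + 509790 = 1041578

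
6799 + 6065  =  12864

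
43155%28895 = 14260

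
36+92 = 128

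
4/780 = 1/195 = 0.01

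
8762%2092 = 394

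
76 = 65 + 11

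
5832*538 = 3137616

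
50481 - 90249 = - 39768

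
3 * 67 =201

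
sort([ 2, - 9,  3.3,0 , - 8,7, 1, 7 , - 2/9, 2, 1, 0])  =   [ - 9, - 8, - 2/9, 0,0, 1, 1, 2, 2, 3.3, 7 , 7 ] 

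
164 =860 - 696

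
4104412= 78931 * 52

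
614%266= 82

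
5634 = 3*1878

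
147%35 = 7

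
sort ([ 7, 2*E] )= [ 2*E, 7] 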